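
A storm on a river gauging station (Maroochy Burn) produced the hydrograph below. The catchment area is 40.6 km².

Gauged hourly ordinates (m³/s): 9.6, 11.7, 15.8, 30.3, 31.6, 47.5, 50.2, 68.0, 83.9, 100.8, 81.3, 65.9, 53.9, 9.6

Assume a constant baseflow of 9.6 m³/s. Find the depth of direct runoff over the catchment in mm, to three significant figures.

d ≈ 46.6 mm

Direct runoff: 0.0, 2.1, 6.2, 20.7, 22.0, 37.9, 40.6, 58.4, 74.3, 91.2, 71.7, 56.3, 44.3, 0.0 m³/s; ΣQ_DR = 525.7 m³/s.
V = ΣQ_DR · Δt = 525.7 × 3600 s = 1.893 × 10^6 m³.
Over A = 40.6 km², depth = V / A = 46.6 mm.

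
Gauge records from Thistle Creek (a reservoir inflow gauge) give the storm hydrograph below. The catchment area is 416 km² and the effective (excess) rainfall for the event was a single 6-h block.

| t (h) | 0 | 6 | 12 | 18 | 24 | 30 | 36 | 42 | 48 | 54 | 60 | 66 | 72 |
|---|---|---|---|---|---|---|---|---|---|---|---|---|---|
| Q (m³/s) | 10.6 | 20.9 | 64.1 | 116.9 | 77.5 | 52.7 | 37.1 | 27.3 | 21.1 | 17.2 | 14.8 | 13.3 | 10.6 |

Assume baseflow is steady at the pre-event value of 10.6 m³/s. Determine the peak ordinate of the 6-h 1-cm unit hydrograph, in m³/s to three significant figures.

Direct runoff: 0.0, 10.3, 53.5, 106.3, 66.9, 42.1, 26.5, 16.7, 10.5, 6.6, 4.2, 2.7, 0.0 m³/s; ΣQ_DR = 346.3 m³/s, peak = 106.3 m³/s.
Runoff depth d = ΣQ_DR·Δt / A = 346.3 × 21600 / (416 km²) = 17.98 mm.
The 1-cm UH is the DRH scaled by (10 mm)/d, so U_p = 106.3 × 10/17.98 = 59.1 m³/s.

U_p ≈ 59.1 m³/s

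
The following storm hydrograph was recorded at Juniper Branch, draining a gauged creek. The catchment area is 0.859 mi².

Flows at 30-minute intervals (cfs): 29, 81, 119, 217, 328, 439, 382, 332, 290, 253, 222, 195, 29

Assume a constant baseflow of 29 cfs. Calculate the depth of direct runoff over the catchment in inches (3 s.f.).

Direct runoff: 0.0, 52.0, 90.0, 188.0, 299.0, 410.0, 353.0, 303.0, 261.0, 224.0, 193.0, 166.0, 0.0 cfs; ΣQ_DR = 2539 cfs.
V = ΣQ_DR · Δt = 2539 × 1800 s = 4.570 × 10^6 ft³.
Over A = 0.859 mi², depth = V / A = 2.29 in.

d ≈ 2.29 in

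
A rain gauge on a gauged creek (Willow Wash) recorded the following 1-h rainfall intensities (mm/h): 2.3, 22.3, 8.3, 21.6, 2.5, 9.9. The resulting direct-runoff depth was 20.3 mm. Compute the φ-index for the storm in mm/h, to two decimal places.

φ ≈ 11.80 mm/h

Only the 2 blocks with intensity above φ contribute runoff: 22.3, 21.6 mm/h.
Σ(I−φ)·Δt = d  ⇒  (22.3+21.6 − 2φ)·1 = 20.3
φ = (43.90 − 20.3/1) / 2 = 11.80 mm/h.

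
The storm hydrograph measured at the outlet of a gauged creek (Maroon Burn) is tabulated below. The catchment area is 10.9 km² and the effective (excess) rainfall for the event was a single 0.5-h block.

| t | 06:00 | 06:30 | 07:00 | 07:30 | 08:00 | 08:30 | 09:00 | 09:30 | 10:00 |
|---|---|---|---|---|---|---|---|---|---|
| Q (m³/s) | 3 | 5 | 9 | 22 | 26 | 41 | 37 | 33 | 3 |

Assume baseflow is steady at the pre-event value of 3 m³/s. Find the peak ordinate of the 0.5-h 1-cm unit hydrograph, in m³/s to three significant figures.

Direct runoff: 0.0, 2.0, 6.0, 19.0, 23.0, 38.0, 34.0, 30.0, 0.0 m³/s; ΣQ_DR = 152.0 m³/s, peak = 38.0 m³/s.
Runoff depth d = ΣQ_DR·Δt / A = 152.0 × 1800 / (10.9 km²) = 25.10 mm.
The 1-cm UH is the DRH scaled by (10 mm)/d, so U_p = 38.0 × 10/25.10 = 15.1 m³/s.

U_p ≈ 15.1 m³/s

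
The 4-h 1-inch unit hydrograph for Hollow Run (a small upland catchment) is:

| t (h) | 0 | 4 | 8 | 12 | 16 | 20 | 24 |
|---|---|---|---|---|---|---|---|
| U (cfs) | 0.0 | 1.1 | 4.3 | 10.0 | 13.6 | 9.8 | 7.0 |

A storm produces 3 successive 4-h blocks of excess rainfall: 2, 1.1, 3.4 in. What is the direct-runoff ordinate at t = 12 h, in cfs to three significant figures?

By discrete convolution, Q_j = Σ (P_i / 1 in) · U_{j−i}.
At t = 12 h (j=3): Q = (2/1)·10.0 + (1.1/1)·4.3 + (3.4/1)·1.1 = 28.5 cfs.

Q ≈ 28.5 cfs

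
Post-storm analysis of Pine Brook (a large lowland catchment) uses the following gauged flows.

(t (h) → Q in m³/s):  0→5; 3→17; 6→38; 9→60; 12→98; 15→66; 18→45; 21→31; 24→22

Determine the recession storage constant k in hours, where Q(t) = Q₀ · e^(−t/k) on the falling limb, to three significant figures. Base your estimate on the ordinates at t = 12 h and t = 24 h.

k ≈ 8.03 h

On the falling limb, Q drops from 98 to 22 m³/s between t = 12 h and t = 24 h (Δt = 12 h).
k = −Δt / ln(Q₂/Q₁) = −12 / ln(22/98) = 8.03 h.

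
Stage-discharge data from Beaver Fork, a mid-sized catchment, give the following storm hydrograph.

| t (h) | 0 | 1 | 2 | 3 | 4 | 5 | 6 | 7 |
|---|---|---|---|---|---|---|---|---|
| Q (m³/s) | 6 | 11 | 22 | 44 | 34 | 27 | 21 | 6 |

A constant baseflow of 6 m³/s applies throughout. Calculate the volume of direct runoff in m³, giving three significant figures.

Direct-runoff ordinates (Q − Q_b): 0.0, 5.0, 16.0, 38.0, 28.0, 21.0, 15.0, 0.0 m³/s.
ΣQ_DR = 123.0 m³/s.
With Δt = 1 h = 3600 s, V = ΣQ_DR · Δt = 123.0 × 3600 = 4.43 × 10^5 m³.

V ≈ 4.43 × 10^5 m³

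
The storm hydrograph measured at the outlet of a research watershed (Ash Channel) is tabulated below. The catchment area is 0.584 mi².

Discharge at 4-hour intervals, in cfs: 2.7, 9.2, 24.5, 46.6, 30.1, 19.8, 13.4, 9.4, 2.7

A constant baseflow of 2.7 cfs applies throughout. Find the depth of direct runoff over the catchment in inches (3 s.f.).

Direct runoff: 0.0, 6.5, 21.8, 43.9, 27.4, 17.1, 10.7, 6.7, 0.0 cfs; ΣQ_DR = 134.1 cfs.
V = ΣQ_DR · Δt = 134.1 × 14400 s = 1.931 × 10^6 ft³.
Over A = 0.584 mi², depth = V / A = 1.42 in.

d ≈ 1.42 in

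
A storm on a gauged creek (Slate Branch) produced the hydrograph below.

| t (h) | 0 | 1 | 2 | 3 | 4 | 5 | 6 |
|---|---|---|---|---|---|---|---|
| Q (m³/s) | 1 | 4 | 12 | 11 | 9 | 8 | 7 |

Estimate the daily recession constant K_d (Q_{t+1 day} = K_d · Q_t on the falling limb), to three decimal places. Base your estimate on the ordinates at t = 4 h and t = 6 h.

Between t = 4 h and t = 6 h the flow falls from 9 to 7 m³/s over 2×1 h = 2 h.
Per-interval ratio K = (7/9)^(1/2) = 0.8819; K_d = K^(24/1) = 0.049.

K_d ≈ 0.049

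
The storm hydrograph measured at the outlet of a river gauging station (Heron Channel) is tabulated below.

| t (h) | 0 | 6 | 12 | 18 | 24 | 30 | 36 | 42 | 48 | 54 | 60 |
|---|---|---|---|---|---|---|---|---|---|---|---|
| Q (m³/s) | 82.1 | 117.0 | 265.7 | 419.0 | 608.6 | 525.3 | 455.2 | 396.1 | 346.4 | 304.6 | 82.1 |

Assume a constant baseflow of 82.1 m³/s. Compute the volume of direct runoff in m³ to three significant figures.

V ≈ 5.83 × 10^7 m³

Direct-runoff ordinates (Q − Q_b): 0.0, 34.9, 183.6, 336.9, 526.5, 443.2, 373.1, 314.0, 264.3, 222.5, 0.0 m³/s.
ΣQ_DR = 2699 m³/s.
With Δt = 6 h = 21600 s, V = ΣQ_DR · Δt = 2699 × 21600 = 5.83 × 10^7 m³.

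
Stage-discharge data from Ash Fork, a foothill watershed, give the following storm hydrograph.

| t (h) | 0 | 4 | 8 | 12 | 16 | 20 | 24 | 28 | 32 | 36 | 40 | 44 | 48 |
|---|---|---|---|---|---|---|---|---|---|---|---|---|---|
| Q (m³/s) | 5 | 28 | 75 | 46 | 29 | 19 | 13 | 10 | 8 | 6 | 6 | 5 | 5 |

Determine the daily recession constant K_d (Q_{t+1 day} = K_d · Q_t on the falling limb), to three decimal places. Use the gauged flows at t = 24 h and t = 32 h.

K_d ≈ 0.233

Between t = 24 h and t = 32 h the flow falls from 13 to 8 m³/s over 2×4 h = 8 h.
Per-interval ratio K = (8/13)^(1/2) = 0.7845; K_d = K^(24/4) = 0.233.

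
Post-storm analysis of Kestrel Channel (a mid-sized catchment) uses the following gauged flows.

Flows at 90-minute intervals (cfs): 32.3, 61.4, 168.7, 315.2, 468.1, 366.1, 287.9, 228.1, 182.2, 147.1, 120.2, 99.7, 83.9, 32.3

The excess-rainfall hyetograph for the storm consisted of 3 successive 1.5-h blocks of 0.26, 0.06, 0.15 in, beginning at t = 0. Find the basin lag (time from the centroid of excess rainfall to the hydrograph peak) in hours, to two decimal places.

Centroid of excess rainfall: t_c = Σ P_i·t̄_i / ΣP_i = 1.8989 h (block centres at 0.75, 2.25, 3.75 h).
Hydrograph peak occurs at t = 6 h, so basin lag t_L = 6 − 1.8989 = 4.10 h.

t_L ≈ 4.10 h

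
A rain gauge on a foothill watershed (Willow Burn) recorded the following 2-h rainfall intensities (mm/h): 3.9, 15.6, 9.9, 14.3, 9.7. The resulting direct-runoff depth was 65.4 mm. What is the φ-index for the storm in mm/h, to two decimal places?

Only the 4 blocks with intensity above φ contribute runoff: 15.6, 9.9, 14.3, 9.7 mm/h.
Σ(I−φ)·Δt = d  ⇒  (15.6+9.9+14.3+9.7 − 4φ)·2 = 65.4
φ = (49.50 − 65.4/2) / 4 = 4.20 mm/h.

φ ≈ 4.20 mm/h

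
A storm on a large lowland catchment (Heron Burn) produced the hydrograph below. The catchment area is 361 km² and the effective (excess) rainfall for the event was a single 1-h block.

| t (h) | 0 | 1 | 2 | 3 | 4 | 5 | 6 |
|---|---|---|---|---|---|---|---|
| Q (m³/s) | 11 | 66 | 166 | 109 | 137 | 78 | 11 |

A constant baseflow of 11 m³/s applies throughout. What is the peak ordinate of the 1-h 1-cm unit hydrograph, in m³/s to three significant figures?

U_p ≈ 310 m³/s

Direct runoff: 0.0, 55.0, 155.0, 98.0, 126.0, 67.0, 0.0 m³/s; ΣQ_DR = 501.0 m³/s, peak = 155.0 m³/s.
Runoff depth d = ΣQ_DR·Δt / A = 501.0 × 3600 / (361 km²) = 4.996 mm.
The 1-cm UH is the DRH scaled by (10 mm)/d, so U_p = 155.0 × 10/4.996 = 310 m³/s.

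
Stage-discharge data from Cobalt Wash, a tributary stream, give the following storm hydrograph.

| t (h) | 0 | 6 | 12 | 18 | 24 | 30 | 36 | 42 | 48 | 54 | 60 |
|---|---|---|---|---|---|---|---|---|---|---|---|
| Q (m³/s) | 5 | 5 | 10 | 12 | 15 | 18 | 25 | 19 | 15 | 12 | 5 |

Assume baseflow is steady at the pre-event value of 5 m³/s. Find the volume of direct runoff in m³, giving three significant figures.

V ≈ 1.86 × 10^6 m³

Direct-runoff ordinates (Q − Q_b): 0.0, 0.0, 5.0, 7.0, 10.0, 13.0, 20.0, 14.0, 10.0, 7.0, 0.0 m³/s.
ΣQ_DR = 86.00 m³/s.
With Δt = 6 h = 21600 s, V = ΣQ_DR · Δt = 86.00 × 21600 = 1.86 × 10^6 m³.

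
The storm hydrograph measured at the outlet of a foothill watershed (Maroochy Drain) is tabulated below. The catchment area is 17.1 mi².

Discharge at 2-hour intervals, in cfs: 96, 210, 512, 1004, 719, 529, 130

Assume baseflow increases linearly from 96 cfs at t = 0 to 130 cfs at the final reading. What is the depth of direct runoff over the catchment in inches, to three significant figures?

d ≈ 0.437 in

Direct runoff: 0.00, 108.33, 404.67, 891.00, 600.33, 404.67, 0.00 cfs; ΣQ_DR = 2409 cfs.
V = ΣQ_DR · Δt = 2409 × 7200 s = 1.734 × 10^7 ft³.
Over A = 17.1 mi², depth = V / A = 0.437 in.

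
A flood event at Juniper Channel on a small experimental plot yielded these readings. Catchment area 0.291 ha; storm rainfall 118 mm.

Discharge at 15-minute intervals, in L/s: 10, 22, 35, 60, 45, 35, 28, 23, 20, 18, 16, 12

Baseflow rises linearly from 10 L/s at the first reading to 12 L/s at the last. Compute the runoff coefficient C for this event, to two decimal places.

ΣQ_DR = 192.0 L/s; V = ΣQ_DR·Δt = 1.728 × 10^5 L.
Runoff depth d = V / A = 59.38 mm.
C = d / P = 59.38 / 118 = 0.50.

C ≈ 0.50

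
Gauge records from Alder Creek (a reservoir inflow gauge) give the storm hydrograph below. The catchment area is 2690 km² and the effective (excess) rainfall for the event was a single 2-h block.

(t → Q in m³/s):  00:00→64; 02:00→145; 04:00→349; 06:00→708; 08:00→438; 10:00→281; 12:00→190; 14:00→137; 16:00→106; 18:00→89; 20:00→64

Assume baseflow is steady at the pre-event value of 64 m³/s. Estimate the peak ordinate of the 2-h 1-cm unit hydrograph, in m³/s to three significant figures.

U_p ≈ 1290 m³/s

Direct runoff: 0.0, 81.0, 285.0, 644.0, 374.0, 217.0, 126.0, 73.0, 42.0, 25.0, 0.0 m³/s; ΣQ_DR = 1867 m³/s, peak = 644.0 m³/s.
Runoff depth d = ΣQ_DR·Δt / A = 1867 × 7200 / (2690 km²) = 4.997 mm.
The 1-cm UH is the DRH scaled by (10 mm)/d, so U_p = 644.0 × 10/4.997 = 1290 m³/s.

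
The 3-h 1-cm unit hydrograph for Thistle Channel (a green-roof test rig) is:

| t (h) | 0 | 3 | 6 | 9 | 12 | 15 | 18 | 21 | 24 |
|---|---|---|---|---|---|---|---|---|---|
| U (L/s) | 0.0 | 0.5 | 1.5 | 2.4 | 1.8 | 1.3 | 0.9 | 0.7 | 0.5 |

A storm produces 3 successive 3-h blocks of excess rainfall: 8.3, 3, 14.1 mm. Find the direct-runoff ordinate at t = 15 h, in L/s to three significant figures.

By discrete convolution, Q_j = Σ (P_i / 10 mm) · U_{j−i}.
At t = 15 h (j=5): Q = (8.3/10)·1.3 + (3/10)·1.8 + (14.1/10)·2.4 = 5.00 L/s.

Q ≈ 5.00 L/s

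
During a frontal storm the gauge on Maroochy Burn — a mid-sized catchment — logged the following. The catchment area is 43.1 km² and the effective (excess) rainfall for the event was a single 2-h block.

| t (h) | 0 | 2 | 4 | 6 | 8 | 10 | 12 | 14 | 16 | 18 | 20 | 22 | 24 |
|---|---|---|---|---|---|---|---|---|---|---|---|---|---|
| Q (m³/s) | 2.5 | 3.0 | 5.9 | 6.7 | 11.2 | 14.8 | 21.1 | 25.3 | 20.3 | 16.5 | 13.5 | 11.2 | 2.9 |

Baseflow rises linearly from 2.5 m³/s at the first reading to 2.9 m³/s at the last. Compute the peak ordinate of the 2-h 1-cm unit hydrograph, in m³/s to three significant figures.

U_p ≈ 11.3 m³/s

Direct runoff: 0.00, 0.47, 3.33, 4.10, 8.57, 12.13, 18.40, 22.57, 17.53, 13.70, 10.67, 8.33, 0.00 m³/s; ΣQ_DR = 119.8 m³/s, peak = 22.57 m³/s.
Runoff depth d = ΣQ_DR·Δt / A = 119.8 × 7200 / (43.1 km²) = 20.01 mm.
The 1-cm UH is the DRH scaled by (10 mm)/d, so U_p = 22.57 × 10/20.01 = 11.3 m³/s.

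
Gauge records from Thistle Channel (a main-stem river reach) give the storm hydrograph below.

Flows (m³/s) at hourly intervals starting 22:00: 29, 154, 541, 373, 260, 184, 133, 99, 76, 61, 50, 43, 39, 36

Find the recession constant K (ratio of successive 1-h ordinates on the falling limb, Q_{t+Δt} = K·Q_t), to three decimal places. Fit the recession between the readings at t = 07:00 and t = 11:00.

Using the recession-limb readings at t = 07:00 and t = 11:00: Q falls from 61 to 36 m³/s over 4 intervals.
K = (Q₂/Q₁)^(1/4) = (36/61)^(1/4) = 0.876.

K ≈ 0.876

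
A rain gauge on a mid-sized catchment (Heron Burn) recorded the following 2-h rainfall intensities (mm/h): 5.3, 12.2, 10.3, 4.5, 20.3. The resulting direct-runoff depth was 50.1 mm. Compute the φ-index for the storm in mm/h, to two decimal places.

Only the 3 blocks with intensity above φ contribute runoff: 12.2, 10.3, 20.3 mm/h.
Σ(I−φ)·Δt = d  ⇒  (12.2+10.3+20.3 − 3φ)·2 = 50.1
φ = (42.80 − 50.1/2) / 3 = 5.92 mm/h.

φ ≈ 5.92 mm/h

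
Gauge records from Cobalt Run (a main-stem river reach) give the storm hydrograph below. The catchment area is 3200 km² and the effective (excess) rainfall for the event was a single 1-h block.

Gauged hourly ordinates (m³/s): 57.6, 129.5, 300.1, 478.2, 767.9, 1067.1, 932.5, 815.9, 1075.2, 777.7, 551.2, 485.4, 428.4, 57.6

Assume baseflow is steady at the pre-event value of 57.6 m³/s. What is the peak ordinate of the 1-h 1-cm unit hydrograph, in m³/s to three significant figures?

Direct runoff: 0.0, 71.9, 242.5, 420.6, 710.3, 1009.5, 874.9, 758.3, 1017.6, 720.1, 493.6, 427.8, 370.8, 0.0 m³/s; ΣQ_DR = 7118 m³/s, peak = 1017.6 m³/s.
Runoff depth d = ΣQ_DR·Δt / A = 7118 × 3600 / (3200 km²) = 8.008 mm.
The 1-cm UH is the DRH scaled by (10 mm)/d, so U_p = 1017.6 × 10/8.008 = 1270 m³/s.

U_p ≈ 1270 m³/s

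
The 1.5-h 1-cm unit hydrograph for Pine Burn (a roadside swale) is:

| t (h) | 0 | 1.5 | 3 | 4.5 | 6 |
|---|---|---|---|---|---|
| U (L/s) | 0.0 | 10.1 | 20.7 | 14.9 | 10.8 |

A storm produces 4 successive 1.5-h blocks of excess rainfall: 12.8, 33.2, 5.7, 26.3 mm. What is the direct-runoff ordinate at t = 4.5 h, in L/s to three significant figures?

By discrete convolution, Q_j = Σ (P_i / 10 mm) · U_{j−i}.
At t = 4.5 h (j=3): Q = (12.8/10)·14.9 + (33.2/10)·20.7 + (5.7/10)·10.1 + (26.3/10)·0.0 = 93.6 L/s.

Q ≈ 93.6 L/s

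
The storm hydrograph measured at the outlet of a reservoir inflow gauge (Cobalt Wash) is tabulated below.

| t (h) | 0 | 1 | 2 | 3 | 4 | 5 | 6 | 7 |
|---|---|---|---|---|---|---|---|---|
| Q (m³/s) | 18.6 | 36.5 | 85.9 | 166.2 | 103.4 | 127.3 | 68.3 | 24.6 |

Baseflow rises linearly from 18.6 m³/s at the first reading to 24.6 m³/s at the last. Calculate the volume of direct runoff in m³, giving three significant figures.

V ≈ 1.65 × 10^6 m³

Direct-runoff ordinates (Q − Q_b): 0.00, 17.04, 65.59, 145.03, 81.37, 104.41, 44.56, 0.00 m³/s.
ΣQ_DR = 458.0 m³/s.
With Δt = 1 h = 3600 s, V = ΣQ_DR · Δt = 458.0 × 3600 = 1.65 × 10^6 m³.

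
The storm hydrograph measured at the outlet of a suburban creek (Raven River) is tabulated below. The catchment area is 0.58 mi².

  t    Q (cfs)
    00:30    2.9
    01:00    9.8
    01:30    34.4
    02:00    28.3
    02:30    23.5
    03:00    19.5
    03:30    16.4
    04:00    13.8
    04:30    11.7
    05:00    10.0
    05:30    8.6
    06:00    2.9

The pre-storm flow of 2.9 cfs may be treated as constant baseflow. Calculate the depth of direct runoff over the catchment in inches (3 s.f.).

Direct runoff: 0.0, 6.9, 31.5, 25.4, 20.6, 16.6, 13.5, 10.9, 8.8, 7.1, 5.7, 0.0 cfs; ΣQ_DR = 147.0 cfs.
V = ΣQ_DR · Δt = 147.0 × 1800 s = 2.646 × 10^5 ft³.
Over A = 0.58 mi², depth = V / A = 0.196 in.

d ≈ 0.196 in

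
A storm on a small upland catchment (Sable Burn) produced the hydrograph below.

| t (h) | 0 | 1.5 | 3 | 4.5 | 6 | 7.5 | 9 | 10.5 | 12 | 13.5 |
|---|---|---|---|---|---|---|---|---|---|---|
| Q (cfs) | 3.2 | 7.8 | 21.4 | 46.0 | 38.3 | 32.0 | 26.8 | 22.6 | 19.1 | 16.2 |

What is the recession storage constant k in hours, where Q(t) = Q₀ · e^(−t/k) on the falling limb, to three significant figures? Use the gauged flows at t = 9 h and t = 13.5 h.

k ≈ 8.94 h

On the falling limb, Q drops from 26.8 to 16.2 cfs between t = 9 h and t = 13.5 h (Δt = 4.5 h).
k = −Δt / ln(Q₂/Q₁) = −4.5 / ln(16.2/26.8) = 8.94 h.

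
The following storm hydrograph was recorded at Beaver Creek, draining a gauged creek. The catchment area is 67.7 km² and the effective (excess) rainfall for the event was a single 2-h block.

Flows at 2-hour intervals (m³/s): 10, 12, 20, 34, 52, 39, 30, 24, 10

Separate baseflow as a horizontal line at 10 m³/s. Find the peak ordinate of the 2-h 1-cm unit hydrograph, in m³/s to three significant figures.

Direct runoff: 0.0, 2.0, 10.0, 24.0, 42.0, 29.0, 20.0, 14.0, 0.0 m³/s; ΣQ_DR = 141.0 m³/s, peak = 42.0 m³/s.
Runoff depth d = ΣQ_DR·Δt / A = 141.0 × 7200 / (67.7 km²) = 15.00 mm.
The 1-cm UH is the DRH scaled by (10 mm)/d, so U_p = 42.0 × 10/15.00 = 28.0 m³/s.

U_p ≈ 28.0 m³/s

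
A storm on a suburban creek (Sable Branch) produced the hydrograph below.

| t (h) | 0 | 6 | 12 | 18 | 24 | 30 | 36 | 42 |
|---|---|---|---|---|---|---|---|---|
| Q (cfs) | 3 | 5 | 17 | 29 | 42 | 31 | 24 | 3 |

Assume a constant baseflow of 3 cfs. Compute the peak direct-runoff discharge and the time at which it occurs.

Subtracting baseflow gives direct-runoff ordinates: 0.0, 2.0, 14.0, 26.0, 39.0, 28.0, 21.0, 0.0 cfs.
The maximum is 39.0 cfs, occurring at the reading for t = 24 h.

Q_p = 39.0 cfs at t = 24 h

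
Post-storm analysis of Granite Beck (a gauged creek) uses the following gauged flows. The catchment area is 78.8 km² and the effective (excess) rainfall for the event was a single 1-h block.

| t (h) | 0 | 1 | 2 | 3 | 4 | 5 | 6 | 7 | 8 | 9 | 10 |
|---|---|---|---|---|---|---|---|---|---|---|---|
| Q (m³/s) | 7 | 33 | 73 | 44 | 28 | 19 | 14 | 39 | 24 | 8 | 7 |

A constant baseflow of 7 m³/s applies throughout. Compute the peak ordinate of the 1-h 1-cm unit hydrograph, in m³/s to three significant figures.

U_p ≈ 66.0 m³/s

Direct runoff: 0.0, 26.0, 66.0, 37.0, 21.0, 12.0, 7.0, 32.0, 17.0, 1.0, 0.0 m³/s; ΣQ_DR = 219.0 m³/s, peak = 66.0 m³/s.
Runoff depth d = ΣQ_DR·Δt / A = 219.0 × 3600 / (78.8 km²) = 10.01 mm.
The 1-cm UH is the DRH scaled by (10 mm)/d, so U_p = 66.0 × 10/10.01 = 66.0 m³/s.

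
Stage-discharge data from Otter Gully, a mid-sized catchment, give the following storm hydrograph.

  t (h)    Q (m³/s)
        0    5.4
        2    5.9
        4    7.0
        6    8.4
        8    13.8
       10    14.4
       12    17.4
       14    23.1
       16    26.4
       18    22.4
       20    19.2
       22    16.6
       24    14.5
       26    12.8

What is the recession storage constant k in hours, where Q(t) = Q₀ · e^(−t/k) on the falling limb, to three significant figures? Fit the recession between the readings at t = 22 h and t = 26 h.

On the falling limb, Q drops from 16.6 to 12.8 m³/s between t = 22 h and t = 26 h (Δt = 4 h).
k = −Δt / ln(Q₂/Q₁) = −4 / ln(12.8/16.6) = 15.4 h.

k ≈ 15.4 h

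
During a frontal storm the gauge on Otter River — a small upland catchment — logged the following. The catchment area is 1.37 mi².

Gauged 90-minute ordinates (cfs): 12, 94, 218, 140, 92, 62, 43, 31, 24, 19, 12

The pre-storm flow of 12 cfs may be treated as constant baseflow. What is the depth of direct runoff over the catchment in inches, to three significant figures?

Direct runoff: 0.0, 82.0, 206.0, 128.0, 80.0, 50.0, 31.0, 19.0, 12.0, 7.0, 0.0 cfs; ΣQ_DR = 615.0 cfs.
V = ΣQ_DR · Δt = 615.0 × 5400 s = 3.321 × 10^6 ft³.
Over A = 1.37 mi², depth = V / A = 1.04 in.

d ≈ 1.04 in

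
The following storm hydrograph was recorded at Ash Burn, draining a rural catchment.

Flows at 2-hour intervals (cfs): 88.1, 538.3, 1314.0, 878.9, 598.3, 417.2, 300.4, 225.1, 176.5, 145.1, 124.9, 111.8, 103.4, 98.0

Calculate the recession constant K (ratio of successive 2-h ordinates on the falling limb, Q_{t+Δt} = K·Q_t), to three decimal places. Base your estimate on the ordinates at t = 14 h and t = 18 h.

K ≈ 0.803

Using the recession-limb readings at t = 14 h and t = 18 h: Q falls from 225.1 to 145.1 cfs over 2 intervals.
K = (Q₂/Q₁)^(1/2) = (145.1/225.1)^(1/2) = 0.803.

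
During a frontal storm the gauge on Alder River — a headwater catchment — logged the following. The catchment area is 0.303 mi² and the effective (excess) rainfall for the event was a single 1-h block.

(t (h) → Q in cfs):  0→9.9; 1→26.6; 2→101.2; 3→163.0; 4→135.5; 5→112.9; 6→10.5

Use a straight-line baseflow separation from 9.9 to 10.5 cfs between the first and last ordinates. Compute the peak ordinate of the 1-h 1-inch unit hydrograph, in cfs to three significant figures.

U_p ≈ 61.2 cfs

Direct runoff: 0.00, 16.60, 91.10, 152.80, 125.20, 102.50, 0.00 cfs; ΣQ_DR = 488.2 cfs, peak = 152.80 cfs.
Runoff depth d = ΣQ_DR·Δt / A = 488.2 × 3600 / (0.303 mi²) = 2.497 in.
The 1-inch UH is the DRH scaled by (1 in)/d, so U_p = 152.80 × 1/2.497 = 61.2 cfs.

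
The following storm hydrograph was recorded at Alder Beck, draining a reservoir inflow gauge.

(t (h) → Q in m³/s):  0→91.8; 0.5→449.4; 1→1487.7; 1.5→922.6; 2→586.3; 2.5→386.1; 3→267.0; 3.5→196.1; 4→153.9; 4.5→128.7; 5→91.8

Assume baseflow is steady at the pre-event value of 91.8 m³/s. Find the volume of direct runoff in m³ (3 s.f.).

Direct-runoff ordinates (Q − Q_b): 0.0, 357.6, 1395.9, 830.8, 494.5, 294.3, 175.2, 104.3, 62.1, 36.9, 0.0 m³/s.
ΣQ_DR = 3752 m³/s.
With Δt = 0.5 h = 1800 s, V = ΣQ_DR · Δt = 3752 × 1800 = 6.75 × 10^6 m³.

V ≈ 6.75 × 10^6 m³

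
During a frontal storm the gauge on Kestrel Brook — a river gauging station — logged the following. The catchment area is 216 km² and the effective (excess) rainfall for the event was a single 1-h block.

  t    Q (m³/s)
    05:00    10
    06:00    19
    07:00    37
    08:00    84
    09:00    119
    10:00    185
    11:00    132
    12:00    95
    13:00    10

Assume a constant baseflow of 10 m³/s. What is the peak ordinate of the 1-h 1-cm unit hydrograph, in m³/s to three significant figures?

Direct runoff: 0.0, 9.0, 27.0, 74.0, 109.0, 175.0, 122.0, 85.0, 0.0 m³/s; ΣQ_DR = 601.0 m³/s, peak = 175.0 m³/s.
Runoff depth d = ΣQ_DR·Δt / A = 601.0 × 3600 / (216 km²) = 10.02 mm.
The 1-cm UH is the DRH scaled by (10 mm)/d, so U_p = 175.0 × 10/10.02 = 175 m³/s.

U_p ≈ 175 m³/s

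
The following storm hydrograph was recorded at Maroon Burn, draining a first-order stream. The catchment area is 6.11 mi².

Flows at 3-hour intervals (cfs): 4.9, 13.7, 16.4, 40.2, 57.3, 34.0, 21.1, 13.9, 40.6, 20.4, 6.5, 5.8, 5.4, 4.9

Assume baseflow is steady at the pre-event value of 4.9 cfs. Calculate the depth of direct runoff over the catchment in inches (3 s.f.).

d ≈ 0.165 in

Direct runoff: 0.0, 8.8, 11.5, 35.3, 52.4, 29.1, 16.2, 9.0, 35.7, 15.5, 1.6, 0.9, 0.5, 0.0 cfs; ΣQ_DR = 216.5 cfs.
V = ΣQ_DR · Δt = 216.5 × 10800 s = 2.338 × 10^6 ft³.
Over A = 6.11 mi², depth = V / A = 0.165 in.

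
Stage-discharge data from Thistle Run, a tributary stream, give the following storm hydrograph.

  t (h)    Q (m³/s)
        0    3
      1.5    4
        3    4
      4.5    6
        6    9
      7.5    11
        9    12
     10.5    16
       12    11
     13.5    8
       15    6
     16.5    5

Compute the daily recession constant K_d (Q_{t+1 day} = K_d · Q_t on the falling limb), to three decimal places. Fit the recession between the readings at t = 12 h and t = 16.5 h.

K_d ≈ 0.015

Between t = 12 h and t = 16.5 h the flow falls from 11 to 5 m³/s over 3×1.5 h = 4.5 h.
Per-interval ratio K = (5/11)^(1/3) = 0.7689; K_d = K^(24/1.5) = 0.015.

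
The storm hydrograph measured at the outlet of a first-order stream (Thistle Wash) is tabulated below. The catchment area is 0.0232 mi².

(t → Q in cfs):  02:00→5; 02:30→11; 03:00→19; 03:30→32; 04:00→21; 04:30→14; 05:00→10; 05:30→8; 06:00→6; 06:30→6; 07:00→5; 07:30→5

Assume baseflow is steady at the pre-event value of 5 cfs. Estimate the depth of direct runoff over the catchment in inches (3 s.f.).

Direct runoff: 0.0, 6.0, 14.0, 27.0, 16.0, 9.0, 5.0, 3.0, 1.0, 1.0, 0.0, 0.0 cfs; ΣQ_DR = 82.00 cfs.
V = ΣQ_DR · Δt = 82.00 × 1800 s = 1.476 × 10^5 ft³.
Over A = 0.0232 mi², depth = V / A = 2.74 in.

d ≈ 2.74 in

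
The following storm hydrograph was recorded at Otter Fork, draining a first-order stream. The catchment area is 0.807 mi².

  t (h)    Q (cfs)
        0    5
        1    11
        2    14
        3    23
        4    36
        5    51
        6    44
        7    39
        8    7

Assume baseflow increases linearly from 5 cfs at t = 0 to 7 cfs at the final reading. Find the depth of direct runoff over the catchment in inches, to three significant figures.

d ≈ 0.338 in

Direct runoff: 0.00, 5.75, 8.50, 17.25, 30.00, 44.75, 37.50, 32.25, 0.00 cfs; ΣQ_DR = 176.0 cfs.
V = ΣQ_DR · Δt = 176.0 × 3600 s = 6.336 × 10^5 ft³.
Over A = 0.807 mi², depth = V / A = 0.338 in.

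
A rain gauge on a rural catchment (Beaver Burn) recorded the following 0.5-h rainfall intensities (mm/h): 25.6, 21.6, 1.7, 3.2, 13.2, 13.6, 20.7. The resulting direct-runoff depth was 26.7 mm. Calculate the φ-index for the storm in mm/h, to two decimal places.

φ ≈ 8.26 mm/h

Only the 5 blocks with intensity above φ contribute runoff: 25.6, 21.6, 13.2, 13.6, 20.7 mm/h.
Σ(I−φ)·Δt = d  ⇒  (25.6+21.6+13.2+13.6+20.7 − 5φ)·0.5 = 26.7
φ = (94.70 − 26.7/0.5) / 5 = 8.26 mm/h.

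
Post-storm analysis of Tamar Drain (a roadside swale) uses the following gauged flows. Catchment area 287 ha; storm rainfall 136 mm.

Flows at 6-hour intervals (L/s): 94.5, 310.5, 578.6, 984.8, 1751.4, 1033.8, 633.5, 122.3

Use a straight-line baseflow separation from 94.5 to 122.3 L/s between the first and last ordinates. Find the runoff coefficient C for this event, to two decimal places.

ΣQ_DR = 4642 L/s; V = ΣQ_DR·Δt = 1.003 × 10^8 L.
Runoff depth d = V / A = 34.94 mm.
C = d / P = 34.94 / 136 = 0.26.

C ≈ 0.26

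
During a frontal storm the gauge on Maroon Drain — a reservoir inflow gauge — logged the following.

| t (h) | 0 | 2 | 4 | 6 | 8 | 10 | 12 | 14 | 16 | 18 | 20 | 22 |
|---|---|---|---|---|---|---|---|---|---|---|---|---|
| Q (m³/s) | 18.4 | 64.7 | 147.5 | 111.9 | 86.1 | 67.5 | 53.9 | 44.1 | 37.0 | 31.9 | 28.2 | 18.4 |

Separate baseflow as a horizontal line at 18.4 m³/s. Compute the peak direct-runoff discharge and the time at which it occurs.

Subtracting baseflow gives direct-runoff ordinates: 0.0, 46.3, 129.1, 93.5, 67.7, 49.1, 35.5, 25.7, 18.6, 13.5, 9.8, 0.0 m³/s.
The maximum is 129.1 m³/s, occurring at the reading for t = 4 h.

Q_p = 129.1 m³/s at t = 4 h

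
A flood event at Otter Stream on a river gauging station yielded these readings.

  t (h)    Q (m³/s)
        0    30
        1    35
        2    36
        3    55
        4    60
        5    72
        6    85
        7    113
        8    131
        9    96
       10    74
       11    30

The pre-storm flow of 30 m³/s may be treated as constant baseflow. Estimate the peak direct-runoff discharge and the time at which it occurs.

Q_p = 101.0 m³/s at t = 8 h

Subtracting baseflow gives direct-runoff ordinates: 0.0, 5.0, 6.0, 25.0, 30.0, 42.0, 55.0, 83.0, 101.0, 66.0, 44.0, 0.0 m³/s.
The maximum is 101.0 m³/s, occurring at the reading for t = 8 h.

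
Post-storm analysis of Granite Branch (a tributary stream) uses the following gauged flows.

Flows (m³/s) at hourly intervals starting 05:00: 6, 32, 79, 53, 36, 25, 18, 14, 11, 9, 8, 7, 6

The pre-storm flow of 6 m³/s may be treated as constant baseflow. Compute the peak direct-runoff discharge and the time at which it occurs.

Subtracting baseflow gives direct-runoff ordinates: 0.0, 26.0, 73.0, 47.0, 30.0, 19.0, 12.0, 8.0, 5.0, 3.0, 2.0, 1.0, 0.0 m³/s.
The maximum is 73.0 m³/s, occurring at the reading for t = 07:00.

Q_p = 73.0 m³/s at t = 07:00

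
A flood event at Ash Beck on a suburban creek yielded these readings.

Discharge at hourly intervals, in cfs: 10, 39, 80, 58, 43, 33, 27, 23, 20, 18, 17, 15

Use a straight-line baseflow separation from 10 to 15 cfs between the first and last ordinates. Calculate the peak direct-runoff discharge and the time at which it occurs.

Subtracting baseflow gives direct-runoff ordinates: 0.00, 28.55, 69.09, 46.64, 31.18, 20.73, 14.27, 9.82, 6.36, 3.91, 2.45, 0.00 cfs.
The maximum is 69.09 cfs, occurring at the reading for t = 2 h.

Q_p = 69.09 cfs at t = 2 h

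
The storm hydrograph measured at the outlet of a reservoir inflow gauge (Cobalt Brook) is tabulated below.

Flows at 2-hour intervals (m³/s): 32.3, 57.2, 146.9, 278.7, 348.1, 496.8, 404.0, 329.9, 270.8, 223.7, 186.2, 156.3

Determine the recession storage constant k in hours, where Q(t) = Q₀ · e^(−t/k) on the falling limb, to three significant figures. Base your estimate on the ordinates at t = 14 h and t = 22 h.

k ≈ 10.7 h

On the falling limb, Q drops from 329.9 to 156.3 m³/s between t = 14 h and t = 22 h (Δt = 8 h).
k = −Δt / ln(Q₂/Q₁) = −8 / ln(156.3/329.9) = 10.7 h.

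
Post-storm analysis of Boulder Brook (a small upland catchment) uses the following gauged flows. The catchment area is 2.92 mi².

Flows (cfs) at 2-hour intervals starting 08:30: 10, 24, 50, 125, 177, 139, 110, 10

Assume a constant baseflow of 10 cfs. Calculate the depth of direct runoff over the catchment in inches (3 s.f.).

d ≈ 0.600 in

Direct runoff: 0.0, 14.0, 40.0, 115.0, 167.0, 129.0, 100.0, 0.0 cfs; ΣQ_DR = 565.0 cfs.
V = ΣQ_DR · Δt = 565.0 × 7200 s = 4.068 × 10^6 ft³.
Over A = 2.92 mi², depth = V / A = 0.600 in.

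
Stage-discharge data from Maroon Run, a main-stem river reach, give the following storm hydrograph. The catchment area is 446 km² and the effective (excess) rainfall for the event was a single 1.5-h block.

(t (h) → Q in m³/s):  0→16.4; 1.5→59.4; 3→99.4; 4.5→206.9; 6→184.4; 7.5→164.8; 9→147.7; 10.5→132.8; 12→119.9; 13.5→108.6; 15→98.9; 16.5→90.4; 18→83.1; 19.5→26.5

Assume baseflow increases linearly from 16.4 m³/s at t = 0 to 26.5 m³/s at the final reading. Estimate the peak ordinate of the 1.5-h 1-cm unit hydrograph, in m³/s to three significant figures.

Direct runoff: 0.00, 42.22, 81.45, 188.17, 164.89, 144.52, 126.64, 110.96, 97.28, 85.21, 74.73, 65.45, 57.38, 0.00 m³/s; ΣQ_DR = 1239 m³/s, peak = 188.17 m³/s.
Runoff depth d = ΣQ_DR·Δt / A = 1239 × 5400 / (446 km²) = 15.00 mm.
The 1-cm UH is the DRH scaled by (10 mm)/d, so U_p = 188.17 × 10/15.00 = 125 m³/s.

U_p ≈ 125 m³/s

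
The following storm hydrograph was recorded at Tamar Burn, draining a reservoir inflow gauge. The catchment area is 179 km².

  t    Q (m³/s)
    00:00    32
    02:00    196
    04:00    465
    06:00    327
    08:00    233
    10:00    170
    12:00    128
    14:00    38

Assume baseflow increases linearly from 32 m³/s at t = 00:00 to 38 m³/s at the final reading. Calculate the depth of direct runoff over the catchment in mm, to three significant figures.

Direct runoff: 0.00, 163.14, 431.29, 292.43, 197.57, 133.71, 90.86, 0.00 m³/s; ΣQ_DR = 1309 m³/s.
V = ΣQ_DR · Δt = 1309 × 7200 s = 9.425 × 10^6 m³.
Over A = 179 km², depth = V / A = 52.7 mm.

d ≈ 52.7 mm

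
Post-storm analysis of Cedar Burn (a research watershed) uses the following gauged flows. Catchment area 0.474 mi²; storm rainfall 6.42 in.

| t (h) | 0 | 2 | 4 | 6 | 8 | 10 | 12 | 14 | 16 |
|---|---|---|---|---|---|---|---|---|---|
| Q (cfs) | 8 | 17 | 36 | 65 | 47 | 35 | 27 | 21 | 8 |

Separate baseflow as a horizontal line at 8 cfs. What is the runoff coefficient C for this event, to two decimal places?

C ≈ 0.20

ΣQ_DR = 192.0 cfs; V = ΣQ_DR·Δt = 1.382 × 10^6 ft³.
Runoff depth d = V / A = 1.255 in.
C = d / P = 1.255 / 6.42 = 0.20.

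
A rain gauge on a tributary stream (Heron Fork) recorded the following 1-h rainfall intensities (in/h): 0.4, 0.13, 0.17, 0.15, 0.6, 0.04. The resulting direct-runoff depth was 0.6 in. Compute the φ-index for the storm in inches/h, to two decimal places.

Only the 2 blocks with intensity above φ contribute runoff: 0.4, 0.6 in/h.
Σ(I−φ)·Δt = d  ⇒  (0.4+0.6 − 2φ)·1 = 0.6
φ = (1.000 − 0.6/1) / 2 = 0.20 in/h.

φ ≈ 0.20 in/h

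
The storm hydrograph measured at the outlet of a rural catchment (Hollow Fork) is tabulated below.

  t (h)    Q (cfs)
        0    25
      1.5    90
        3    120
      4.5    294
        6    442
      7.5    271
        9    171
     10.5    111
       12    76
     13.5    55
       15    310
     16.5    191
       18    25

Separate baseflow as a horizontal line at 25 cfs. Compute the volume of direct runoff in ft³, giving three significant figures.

Direct-runoff ordinates (Q − Q_b): 0.0, 65.0, 95.0, 269.0, 417.0, 246.0, 146.0, 86.0, 51.0, 30.0, 285.0, 166.0, 0.0 cfs.
ΣQ_DR = 1856 cfs.
With Δt = 1.5 h = 5400 s, V = ΣQ_DR · Δt = 1856 × 5400 = 1.00 × 10^7 ft³.

V ≈ 1.00 × 10^7 ft³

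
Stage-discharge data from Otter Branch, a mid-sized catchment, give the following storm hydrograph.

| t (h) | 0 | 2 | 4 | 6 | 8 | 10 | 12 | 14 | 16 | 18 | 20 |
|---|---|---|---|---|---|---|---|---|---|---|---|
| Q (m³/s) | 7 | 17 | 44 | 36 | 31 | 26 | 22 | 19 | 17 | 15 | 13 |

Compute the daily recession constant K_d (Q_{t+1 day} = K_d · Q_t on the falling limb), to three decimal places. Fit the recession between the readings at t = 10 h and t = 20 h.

K_d ≈ 0.189

Between t = 10 h and t = 20 h the flow falls from 26 to 13 m³/s over 5×2 h = 10 h.
Per-interval ratio K = (13/26)^(1/5) = 0.8706; K_d = K^(24/2) = 0.189.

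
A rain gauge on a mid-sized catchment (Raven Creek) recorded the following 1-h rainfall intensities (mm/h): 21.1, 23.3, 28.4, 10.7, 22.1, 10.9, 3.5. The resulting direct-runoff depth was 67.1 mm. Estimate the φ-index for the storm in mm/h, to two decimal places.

Only the 6 blocks with intensity above φ contribute runoff: 21.1, 23.3, 28.4, 10.7, 22.1, 10.9 mm/h.
Σ(I−φ)·Δt = d  ⇒  (21.1+23.3+28.4+10.7+22.1+10.9 − 6φ)·1 = 67.1
φ = (116.5 − 67.1/1) / 6 = 8.23 mm/h.

φ ≈ 8.23 mm/h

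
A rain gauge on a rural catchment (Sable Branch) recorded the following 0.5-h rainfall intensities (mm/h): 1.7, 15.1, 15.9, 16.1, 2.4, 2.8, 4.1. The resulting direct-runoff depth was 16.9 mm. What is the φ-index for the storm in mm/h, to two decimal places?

Only the 3 blocks with intensity above φ contribute runoff: 15.1, 15.9, 16.1 mm/h.
Σ(I−φ)·Δt = d  ⇒  (15.1+15.9+16.1 − 3φ)·0.5 = 16.9
φ = (47.10 − 16.9/0.5) / 3 = 4.43 mm/h.

φ ≈ 4.43 mm/h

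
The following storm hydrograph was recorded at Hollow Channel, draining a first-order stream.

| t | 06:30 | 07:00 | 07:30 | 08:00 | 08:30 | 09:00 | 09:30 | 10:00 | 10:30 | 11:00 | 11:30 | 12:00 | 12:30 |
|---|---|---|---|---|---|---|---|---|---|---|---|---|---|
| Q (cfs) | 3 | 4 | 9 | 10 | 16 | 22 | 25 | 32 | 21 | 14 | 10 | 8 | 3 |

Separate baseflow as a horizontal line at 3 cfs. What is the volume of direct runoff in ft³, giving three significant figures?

Direct-runoff ordinates (Q − Q_b): 0.0, 1.0, 6.0, 7.0, 13.0, 19.0, 22.0, 29.0, 18.0, 11.0, 7.0, 5.0, 0.0 cfs.
ΣQ_DR = 138.0 cfs.
With Δt = 0.5 h = 1800 s, V = ΣQ_DR · Δt = 138.0 × 1800 = 2.48 × 10^5 ft³.

V ≈ 2.48 × 10^5 ft³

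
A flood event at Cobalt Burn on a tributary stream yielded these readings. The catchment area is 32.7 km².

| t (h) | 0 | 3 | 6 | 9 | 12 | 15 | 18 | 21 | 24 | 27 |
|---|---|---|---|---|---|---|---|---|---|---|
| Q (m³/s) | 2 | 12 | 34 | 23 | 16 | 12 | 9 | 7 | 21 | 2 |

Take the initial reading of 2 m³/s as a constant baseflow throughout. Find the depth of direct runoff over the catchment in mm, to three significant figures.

Direct runoff: 0.0, 10.0, 32.0, 21.0, 14.0, 10.0, 7.0, 5.0, 19.0, 0.0 m³/s; ΣQ_DR = 118.0 m³/s.
V = ΣQ_DR · Δt = 118.0 × 10800 s = 1.274 × 10^6 m³.
Over A = 32.7 km², depth = V / A = 39.0 mm.

d ≈ 39.0 mm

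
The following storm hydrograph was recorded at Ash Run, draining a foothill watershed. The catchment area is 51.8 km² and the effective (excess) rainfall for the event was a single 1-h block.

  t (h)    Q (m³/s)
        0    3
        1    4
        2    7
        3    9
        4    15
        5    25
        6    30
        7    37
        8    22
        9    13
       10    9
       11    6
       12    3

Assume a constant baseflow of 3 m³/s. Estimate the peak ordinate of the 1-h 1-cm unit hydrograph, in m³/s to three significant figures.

U_p ≈ 34.0 m³/s

Direct runoff: 0.0, 1.0, 4.0, 6.0, 12.0, 22.0, 27.0, 34.0, 19.0, 10.0, 6.0, 3.0, 0.0 m³/s; ΣQ_DR = 144.0 m³/s, peak = 34.0 m³/s.
Runoff depth d = ΣQ_DR·Δt / A = 144.0 × 3600 / (51.8 km²) = 10.01 mm.
The 1-cm UH is the DRH scaled by (10 mm)/d, so U_p = 34.0 × 10/10.01 = 34.0 m³/s.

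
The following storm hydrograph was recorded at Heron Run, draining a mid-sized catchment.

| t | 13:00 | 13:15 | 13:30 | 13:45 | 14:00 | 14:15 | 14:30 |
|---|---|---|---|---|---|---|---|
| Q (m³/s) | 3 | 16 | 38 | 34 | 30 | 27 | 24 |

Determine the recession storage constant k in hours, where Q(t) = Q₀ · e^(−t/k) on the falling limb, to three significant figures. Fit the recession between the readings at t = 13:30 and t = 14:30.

On the falling limb, Q drops from 38 to 24 m³/s between t = 13:30 and t = 14:30 (Δt = 1 h).
k = −Δt / ln(Q₂/Q₁) = −1 / ln(24/38) = 2.18 h.

k ≈ 2.18 h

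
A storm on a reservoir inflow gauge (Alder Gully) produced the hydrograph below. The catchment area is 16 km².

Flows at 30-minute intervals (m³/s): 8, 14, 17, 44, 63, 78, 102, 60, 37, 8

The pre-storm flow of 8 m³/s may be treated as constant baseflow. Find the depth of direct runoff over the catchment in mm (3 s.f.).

Direct runoff: 0.0, 6.0, 9.0, 36.0, 55.0, 70.0, 94.0, 52.0, 29.0, 0.0 m³/s; ΣQ_DR = 351.0 m³/s.
V = ΣQ_DR · Δt = 351.0 × 1800 s = 6.318 × 10^5 m³.
Over A = 16 km², depth = V / A = 39.5 mm.

d ≈ 39.5 mm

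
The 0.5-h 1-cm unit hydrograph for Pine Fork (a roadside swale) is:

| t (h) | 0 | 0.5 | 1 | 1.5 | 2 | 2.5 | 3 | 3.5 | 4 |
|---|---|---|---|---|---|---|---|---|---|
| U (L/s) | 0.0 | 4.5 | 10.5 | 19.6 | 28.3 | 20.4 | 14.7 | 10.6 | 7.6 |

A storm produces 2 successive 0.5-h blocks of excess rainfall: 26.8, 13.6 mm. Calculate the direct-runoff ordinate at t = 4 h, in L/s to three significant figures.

By discrete convolution, Q_j = Σ (P_i / 10 mm) · U_{j−i}.
At t = 4 h (j=8): Q = (26.8/10)·7.6 + (13.6/10)·10.6 = 34.8 L/s.

Q ≈ 34.8 L/s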